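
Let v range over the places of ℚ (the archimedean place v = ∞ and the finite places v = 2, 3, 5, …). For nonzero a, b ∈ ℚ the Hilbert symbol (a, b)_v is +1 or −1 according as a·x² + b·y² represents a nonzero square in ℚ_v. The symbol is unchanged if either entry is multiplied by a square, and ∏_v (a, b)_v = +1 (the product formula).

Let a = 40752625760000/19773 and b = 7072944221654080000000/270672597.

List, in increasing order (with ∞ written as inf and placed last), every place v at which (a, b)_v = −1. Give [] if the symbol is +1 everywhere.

[5, 7, 11, 13]

Mod squares: a ≡ 1547, b ≡ 279565. Check v ∈ {∞, 2, 3, 5, 7, 11, 13, 17, 19, 23}.
v=7: a=7^3·(≡2), b=7^6·(≡6) mod 7; (2|7)=+1, (6|7)=-1; (−1)^{3·6·3}·(+1)^6·(-1)^3 = -1.
v=∞: 1547 > 0 and 279565 > 0  ⇒  (a,b)_∞ = +1.
v=19: a=19^2·(≡15), b=19^2·(≡12) mod 19; (15|19)=-1, (12|19)=-1; (−1)^{2·2·9}·(-1)^2·(-1)^2 = +1.
v=2: v_2(a)=8, v_2(b)=12; units ≡ 3, 5 (mod 8); ε·ε+αω+βω = 1·0+8·1+12·1 ≡ 0  ⇒  (a,b)_2 = +1.
v=23: a=23^0·(≡13), b=23^1·(≡14) mod 23; (13|23)=+1, (14|23)=-1; (−1)^{0·1·11}·(+1)^1·(-1)^0 = +1.
v=17: a=17^1·(≡3), b=17^1·(≡10) mod 17; (3|17)=-1, (10|17)=-1; (−1)^{1·1·8}·(-1)^1·(-1)^1 = +1.
v=13: a=13^-3·(≡7), b=13^-5·(≡3) mod 13; (7|13)=-1, (3|13)=+1; (−1)^{-3·-5·6}·(-1)^-5·(+1)^-3 = -1.
v=3: a=3^-2·(≡2), b=3^-6·(≡1) mod 3; (2|3)=-1, (1|3)=+1; (−1)^{-2·-6·1}·(-1)^-6·(+1)^-2 = +1.
v=11: a=11^2·(≡2), b=11^3·(≡5) mod 11; (2|11)=-1, (5|11)=+1; (−1)^{2·3·5}·(-1)^3·(+1)^2 = -1.
v=5: a=5^4·(≡2), b=5^7·(≡2) mod 5; (2|5)=-1, (2|5)=-1; (−1)^{4·7·2}·(-1)^7·(-1)^4 = -1.
|Ram(1547, 279565)| = 4, even; anisotropic at {5, 7, 11, 13}.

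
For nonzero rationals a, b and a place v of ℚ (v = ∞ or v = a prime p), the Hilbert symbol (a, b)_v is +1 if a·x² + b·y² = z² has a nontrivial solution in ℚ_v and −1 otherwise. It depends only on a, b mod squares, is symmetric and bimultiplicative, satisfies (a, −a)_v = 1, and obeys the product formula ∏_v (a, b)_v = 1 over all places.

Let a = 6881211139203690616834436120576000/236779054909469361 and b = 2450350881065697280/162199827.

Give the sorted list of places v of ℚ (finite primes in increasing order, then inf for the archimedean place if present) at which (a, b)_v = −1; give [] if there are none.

(a, b) ≡ (1610, 7590) mod (ℚ^×)²; places V = {2, 3, 5, 7, 11, 19, 23, 31, 43, ∞}.
(a,b)_∞: sgn(1610)=+, sgn(7590)=+, so +1.
(a,b)_19: α=-4, u≡13; β=-2, v≡1 (mod 19); (13|19)=-1, (1|19)=+1; sign (−1)^0·-1^-2·+1^-4 = +1.
(a,b)_43: α=-4, u≡5; β=-2, v≡33 (mod 43); (5|43)=-1, (33|43)=-1; sign (−1)^0·-1^-2·-1^-4 = +1.
(a,b)_11: α=8, u≡3; β=3, v≡7 (mod 11); (3|11)=+1, (7|11)=-1; sign (−1)^0·+1^3·-1^8 = +1.
(a,b)_5: α=3, u≡3; β=1, v≡3 (mod 5); (3|5)=-1, (3|5)=-1; sign (−1)^0·-1^1·-1^3 = +1.
(a,b)_23: α=5, u≡6; β=3, v≡8 (mod 23); (6|23)=+1, (8|23)=+1; sign (−1)^1·+1^3·+1^5 = -1.
(a,b)_7: α=3, u≡5; β=0, v≡1 (mod 7); (5|7)=-1, (1|7)=+1; sign (−1)^0·-1^0·+1^3 = +1.
(a,b)_2: α=17, β=15; u≡5, v≡3 (mod 8); ε(u)ε(v)=0·1, αω(v)=17·1, βω(u)=15·1; sum ≡ 0  ⇒  +1.
(a,b)_31: α=6, u≡22; β=4, v≡21 (mod 31); (22|31)=-1, (21|31)=-1; sign (−1)^0·-1^4·-1^6 = +1.
(a,b)_3: α=-12, u≡2; β=-5, v≡1 (mod 3); (2|3)=-1, (1|3)=+1; sign (−1)^0·-1^-5·+1^-12 = -1.
Ram(1610, 7590) = {3, 23}; no ℚ_3-point on the conic.

[3, 23]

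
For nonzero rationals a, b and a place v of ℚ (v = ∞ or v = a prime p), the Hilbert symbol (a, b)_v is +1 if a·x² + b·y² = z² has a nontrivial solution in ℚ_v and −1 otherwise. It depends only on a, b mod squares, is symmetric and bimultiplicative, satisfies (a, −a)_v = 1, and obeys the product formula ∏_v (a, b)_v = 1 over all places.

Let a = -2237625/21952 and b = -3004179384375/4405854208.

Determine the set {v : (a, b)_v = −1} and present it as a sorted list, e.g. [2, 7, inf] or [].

Mod squares: a ≡ -7735, b ≡ -105. Check v ∈ {∞, 2, 3, 5, 7, 13, 17}.
v=5: a=5^3·(≡2), b=5^5·(≡4) mod 5; (2|5)=-1, (4|5)=+1; (−1)^{3·5·2}·(-1)^5·(+1)^3 = -1.
v=13: a=13^1·(≡1), b=13^2·(≡12) mod 13; (1|13)=+1, (12|13)=+1; (−1)^{1·2·6}·(+1)^2·(+1)^1 = +1.
v=17: a=17^1·(≡8), b=17^2·(≡6) mod 17; (8|17)=+1, (6|17)=-1; (−1)^{1·2·8}·(+1)^2·(-1)^1 = -1.
v=7: a=7^-3·(≡2), b=7^-5·(≡6) mod 7; (2|7)=+1, (6|7)=-1; (−1)^{-3·-5·3}·(+1)^-5·(-1)^-3 = +1.
v=3: a=3^4·(≡2), b=3^9·(≡1) mod 3; (2|3)=-1, (1|3)=+1; (−1)^{4·9·1}·(-1)^9·(+1)^4 = -1.
v=2: v_2(a)=-6, v_2(b)=-18; units ≡ 1, 7 (mod 8); ε·ε+αω+βω = 0·1+-6·0+-18·0 ≡ 0  ⇒  (a,b)_2 = +1.
v=∞: -7735 < 0 and -105 < 0  ⇒  (a,b)_∞ = -1.
(-7735, -105 / ℚ) ramifies at {3, 5, 17, ∞}: a division algebra.

[3, 5, 17, inf]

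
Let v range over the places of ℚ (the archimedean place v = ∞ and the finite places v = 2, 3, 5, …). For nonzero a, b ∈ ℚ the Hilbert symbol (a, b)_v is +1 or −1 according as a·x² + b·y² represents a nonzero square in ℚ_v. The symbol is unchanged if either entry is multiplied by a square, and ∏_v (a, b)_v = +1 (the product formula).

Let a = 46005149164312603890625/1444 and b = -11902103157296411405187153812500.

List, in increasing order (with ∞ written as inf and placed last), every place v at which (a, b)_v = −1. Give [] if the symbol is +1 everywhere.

[41, 53]

(a, b) ≡ (28249, -112189) mod (ℚ^×)²; places V = {2, 5, 7, 11, 13, 19, 31, 41, 47, 53, ∞}.
(a,b)_47: α=2, u≡28; β=3, v≡10 (mod 47); (28|47)=+1, (10|47)=-1; sign (−1)^0·+1^3·-1^2 = +1.
(a,b)_∞: sgn(28249)=+, sgn(-112189)=−, so +1.
(a,b)_31: α=2, u≡7; β=3, v≡25 (mod 31); (7|31)=+1, (25|31)=+1; sign (−1)^0·+1^3·+1^2 = +1.
(a,b)_7: α=4, u≡4; β=3, v≡6 (mod 7); (4|7)=+1, (6|7)=-1; sign (−1)^0·+1^3·-1^4 = +1.
(a,b)_19: α=-2, u≡15; β=0, v≡17 (mod 19); (15|19)=-1, (17|19)=+1; sign (−1)^0·-1^0·+1^-2 = +1.
(a,b)_11: α=2, u≡5; β=3, v≡9 (mod 11); (5|11)=+1, (9|11)=+1; sign (−1)^0·+1^3·+1^2 = +1.
(a,b)_53: α=1, u≡26; β=2, v≡22 (mod 53); (26|53)=-1, (22|53)=-1; sign (−1)^0·-1^2·-1^1 = -1.
(a,b)_13: α=3, u≡6; β=4, v≡10 (mod 13); (6|13)=-1, (10|13)=+1; sign (−1)^0·-1^4·+1^3 = +1.
(a,b)_2: α=-2, β=2; u≡1, v≡3 (mod 8); ε(u)ε(v)=0·1, αω(v)=-2·1, βω(u)=2·0; sum ≡ 0  ⇒  +1.
(a,b)_41: α=1, u≡36; β=2, v≡38 (mod 41); (36|41)=+1, (38|41)=-1; sign (−1)^0·+1^2·-1^1 = -1.
(a,b)_5: α=6, u≡1; β=6, v≡1 (mod 5); (1|5)=+1, (1|5)=+1; sign (−1)^0·+1^6·+1^6 = +1.
(28249, -112189 / ℚ) ramifies at {41, 53}: a division algebra.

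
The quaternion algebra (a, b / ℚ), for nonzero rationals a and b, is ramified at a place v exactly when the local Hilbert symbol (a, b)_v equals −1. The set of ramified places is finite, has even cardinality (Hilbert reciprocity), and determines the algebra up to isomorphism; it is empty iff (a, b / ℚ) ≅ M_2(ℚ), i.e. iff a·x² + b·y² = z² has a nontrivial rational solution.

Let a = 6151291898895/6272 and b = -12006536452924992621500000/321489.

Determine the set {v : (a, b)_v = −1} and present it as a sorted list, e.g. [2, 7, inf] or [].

(a, b) ≡ (624910, -374) mod (ℚ^×)²; places V = {2, 3, 5, 7, 11, 13, 17, 19, 23, 29, ∞}.
(a,b)_3: α=4, u≡1; β=-8, v≡1 (mod 3); (1|3)=+1, (1|3)=+1; sign (−1)^0·+1^-8·+1^4 = +1.
(a,b)_23: α=1, u≡21; β=2, v≡19 (mod 23); (21|23)=-1, (19|23)=-1; sign (−1)^0·-1^2·-1^1 = -1.
(a,b)_7: α=-2, u≡5; β=-2, v≡2 (mod 7); (5|7)=-1, (2|7)=+1; sign (−1)^0·-1^-2·+1^-2 = +1.
(a,b)_17: α=2, u≡10; β=5, v≡7 (mod 17); (10|17)=-1, (7|17)=-1; sign (−1)^0·-1^5·-1^2 = -1.
(a,b)_29: α=2, u≡14; β=2, v≡27 (mod 29); (14|29)=-1, (27|29)=-1; sign (−1)^0·-1^2·-1^2 = +1.
(a,b)_13: α=1, u≡12; β=4, v≡10 (mod 13); (12|13)=+1, (10|13)=+1; sign (−1)^0·+1^4·+1^1 = +1.
(a,b)_11: α=1, u≡2; β=3, v≡6 (mod 11); (2|11)=-1, (6|11)=-1; sign (−1)^1·-1^3·-1^1 = -1.
(a,b)_2: α=-7, β=5; u≡7, v≡5 (mod 8); ε(u)ε(v)=1·0, αω(v)=-7·1, βω(u)=5·0; sum ≡ 1  ⇒  -1.
(a,b)_∞: sgn(624910)=+, sgn(-374)=−, so +1.
(a,b)_5: α=1, u≡2; β=6, v≡1 (mod 5); (2|5)=-1, (1|5)=+1; sign (−1)^0·-1^6·+1^1 = +1.
(a,b)_19: α=1, u≡6; β=0, v≡11 (mod 19); (6|19)=+1, (11|19)=+1; sign (−1)^0·+1^0·+1^1 = +1.
|Ram(624910, -374)| = 4, even; anisotropic at {2, 11, 17, 23}.

[2, 11, 17, 23]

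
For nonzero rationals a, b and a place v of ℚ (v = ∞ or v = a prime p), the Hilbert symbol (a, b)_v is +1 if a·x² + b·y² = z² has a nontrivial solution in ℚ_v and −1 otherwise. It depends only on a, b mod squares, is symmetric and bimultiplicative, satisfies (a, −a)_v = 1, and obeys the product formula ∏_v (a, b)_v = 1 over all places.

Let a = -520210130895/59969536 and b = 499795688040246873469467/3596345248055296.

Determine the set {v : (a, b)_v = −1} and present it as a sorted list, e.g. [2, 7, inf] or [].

[5, 7]

(a, b) ≡ (-455, 3) mod (ℚ^×)²; places V = {2, 3, 5, 7, 11, 13, 17, ∞}.
(a,b)_∞: sgn(-455)=−, sgn(3)=+, so +1.
(a,b)_5: α=1, u≡1; β=0, v≡2 (mod 5); (1|5)=+1, (2|5)=-1; sign (−1)^0·+1^0·-1^1 = -1.
(a,b)_11: α=-4, u≡10; β=-8, v≡4 (mod 11); (10|11)=-1, (4|11)=+1; sign (−1)^0·-1^-8·+1^-4 = +1.
(a,b)_2: α=-12, β=-24; u≡1, v≡3 (mod 8); ε(u)ε(v)=0·1, αω(v)=-12·1, βω(u)=-24·0; sum ≡ 0  ⇒  +1.
(a,b)_3: α=4, u≡1; β=11, v≡1 (mod 3); (1|3)=+1, (1|3)=+1; sign (−1)^0·+1^11·+1^4 = +1.
(a,b)_17: α=4, u≡13; β=10, v≡14 (mod 17); (13|17)=+1, (14|17)=-1; sign (−1)^0·+1^10·-1^4 = +1.
(a,b)_7: α=1, u≡6; β=2, v≡3 (mod 7); (6|7)=-1, (3|7)=-1; sign (−1)^0·-1^2·-1^1 = -1.
(a,b)_13: α=3, u≡10; β=4, v≡12 (mod 13); (10|13)=+1, (12|13)=+1; sign (−1)^0·+1^4·+1^3 = +1.
Ram(-455, 3) = {5, 7}; no ℚ_5-point on the conic.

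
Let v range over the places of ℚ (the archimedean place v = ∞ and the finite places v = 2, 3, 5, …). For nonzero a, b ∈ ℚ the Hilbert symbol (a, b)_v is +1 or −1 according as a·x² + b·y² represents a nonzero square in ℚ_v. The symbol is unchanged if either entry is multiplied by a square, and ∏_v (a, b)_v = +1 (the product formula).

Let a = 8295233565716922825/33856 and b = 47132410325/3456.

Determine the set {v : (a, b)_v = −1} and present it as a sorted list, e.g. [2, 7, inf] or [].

Mod squares: a ≡ 17017, b ≡ 16302. Check v ∈ {∞, 2, 3, 5, 7, 11, 13, 17, 19, 23, 31}.
v=11: a=11^1·(≡10), b=11^1·(≡7) mod 11; (10|11)=-1, (7|11)=-1; (−1)^{1·1·5}·(-1)^1·(-1)^1 = -1.
v=5: a=5^2·(≡3), b=5^2·(≡3) mod 5; (3|5)=-1, (3|5)=-1; (−1)^{2·2·2}·(-1)^2·(-1)^2 = +1.
v=23: a=23^-2·(≡19), b=23^0·(≡2) mod 23; (19|23)=-1, (2|23)=+1; (−1)^{-2·0·11}·(-1)^0·(+1)^-2 = +1.
v=31: a=31^2·(≡12), b=31^0·(≡27) mod 31; (12|31)=-1, (27|31)=-1; (−1)^{2·0·15}·(-1)^0·(-1)^2 = +1.
v=7: a=7^5·(≡2), b=7^4·(≡3) mod 7; (2|7)=+1, (3|7)=-1; (−1)^{5·4·3}·(+1)^4·(-1)^5 = -1.
v=17: a=17^3·(≡4), b=17^2·(≡8) mod 17; (4|17)=+1, (8|17)=+1; (−1)^{3·2·8}·(+1)^2·(+1)^3 = +1.
v=13: a=13^1·(≡9), b=13^1·(≡7) mod 13; (9|13)=+1, (7|13)=-1; (−1)^{1·1·6}·(+1)^1·(-1)^1 = -1.
v=3: a=3^4·(≡1), b=3^-3·(≡1) mod 3; (1|3)=+1, (1|3)=+1; (−1)^{4·-3·1}·(+1)^-3·(+1)^4 = +1.
v=19: a=19^2·(≡2), b=19^1·(≡15) mod 19; (2|19)=-1, (15|19)=-1; (−1)^{2·1·9}·(-1)^1·(-1)^2 = -1.
v=∞: 17017 > 0 and 16302 > 0  ⇒  (a,b)_∞ = +1.
v=2: v_2(a)=-6, v_2(b)=-7; units ≡ 1, 7 (mod 8); ε·ε+αω+βω = 0·1+-6·0+-7·0 ≡ 0  ⇒  (a,b)_2 = +1.
Ram(17017, 16302) = {7, 11, 13, 19}; no ℚ_7-point on the conic.

[7, 11, 13, 19]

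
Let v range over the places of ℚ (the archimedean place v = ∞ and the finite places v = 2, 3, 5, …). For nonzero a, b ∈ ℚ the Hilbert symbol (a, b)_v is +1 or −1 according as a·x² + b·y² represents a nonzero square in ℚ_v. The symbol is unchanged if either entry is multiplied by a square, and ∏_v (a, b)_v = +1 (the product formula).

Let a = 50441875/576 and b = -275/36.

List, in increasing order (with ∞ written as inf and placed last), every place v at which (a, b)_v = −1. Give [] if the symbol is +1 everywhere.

[11, 29]

Mod squares: a ≡ 667, b ≡ -11. Check v ∈ {∞, 2, 3, 5, 11, 23, 29}.
v=23: a=23^1·(≡6), b=23^0·(≡16) mod 23; (6|23)=+1, (16|23)=+1; (−1)^{1·0·11}·(+1)^0·(+1)^1 = +1.
v=11: a=11^2·(≡2), b=11^1·(≡10) mod 11; (2|11)=-1, (10|11)=-1; (−1)^{2·1·5}·(-1)^1·(-1)^2 = -1.
v=3: a=3^-2·(≡1), b=3^-2·(≡1) mod 3; (1|3)=+1, (1|3)=+1; (−1)^{-2·-2·1}·(+1)^-2·(+1)^-2 = +1.
v=2: v_2(a)=-6, v_2(b)=-2; units ≡ 3, 5 (mod 8); ε·ε+αω+βω = 1·0+-6·1+-2·1 ≡ 0  ⇒  (a,b)_2 = +1.
v=29: a=29^1·(≡4), b=29^0·(≡27) mod 29; (4|29)=+1, (27|29)=-1; (−1)^{1·0·14}·(+1)^0·(-1)^1 = -1.
v=5: a=5^4·(≡2), b=5^2·(≡4) mod 5; (2|5)=-1, (4|5)=+1; (−1)^{4·2·2}·(-1)^2·(+1)^4 = +1.
v=∞: 667 > 0 and -11 < 0  ⇒  (a,b)_∞ = +1.
Ram(667, -11) = {11, 29}; no ℚ_11-point on the conic.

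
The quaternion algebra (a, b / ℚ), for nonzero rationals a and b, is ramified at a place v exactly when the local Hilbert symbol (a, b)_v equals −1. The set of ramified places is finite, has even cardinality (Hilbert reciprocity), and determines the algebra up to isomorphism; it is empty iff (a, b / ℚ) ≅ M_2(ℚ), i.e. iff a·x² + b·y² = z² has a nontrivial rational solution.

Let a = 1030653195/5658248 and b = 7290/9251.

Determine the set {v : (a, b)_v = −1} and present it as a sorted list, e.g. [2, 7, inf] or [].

[3, 13]

(a, b) ≡ (390, 110) mod (ℚ^×)²; places V = {2, 3, 5, 11, 13, 19, 29, ∞}.
(a,b)_11: α=4, u≡3; β=-1, v≡6 (mod 11); (3|11)=+1, (6|11)=-1; sign (−1)^0·+1^-1·-1^4 = +1.
(a,b)_13: α=1, u≡9; β=0, v≡11 (mod 13); (9|13)=+1, (11|13)=-1; sign (−1)^0·+1^0·-1^1 = -1.
(a,b)_19: α=2, u≡15; β=0, v≡3 (mod 19); (15|19)=-1, (3|19)=-1; sign (−1)^0·-1^0·-1^2 = +1.
(a,b)_5: α=1, u≡3; β=1, v≡3 (mod 5); (3|5)=-1, (3|5)=-1; sign (−1)^0·-1^1·-1^1 = +1.
(a,b)_2: α=-3, β=1; u≡3, v≡7 (mod 8); ε(u)ε(v)=1·1, αω(v)=-3·0, βω(u)=1·1; sum ≡ 0  ⇒  +1.
(a,b)_29: α=-4, u≡23; β=-2, v≡1 (mod 29); (23|29)=+1, (1|29)=+1; sign (−1)^0·+1^-2·+1^-4 = +1.
(a,b)_3: α=1, u≡1; β=6, v≡2 (mod 3); (1|3)=+1, (2|3)=-1; sign (−1)^0·+1^6·-1^1 = -1.
(a,b)_∞: sgn(390)=+, sgn(110)=+, so +1.
Ram(390, 110) = {3, 13}; no ℚ_3-point on the conic.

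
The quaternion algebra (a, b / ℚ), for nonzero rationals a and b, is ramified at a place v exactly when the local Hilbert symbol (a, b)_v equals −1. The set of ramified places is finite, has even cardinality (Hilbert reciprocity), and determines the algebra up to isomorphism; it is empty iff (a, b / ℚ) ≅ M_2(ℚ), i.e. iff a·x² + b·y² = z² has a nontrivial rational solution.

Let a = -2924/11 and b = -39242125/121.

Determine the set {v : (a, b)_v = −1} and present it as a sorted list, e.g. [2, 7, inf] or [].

(a, b) ≡ (-8041, -1569685) mod (ℚ^×)²; places V = {2, 5, 11, 13, 17, 19, 31, 41, 43, ∞}.
(a,b)_2: α=2, β=0; u≡7, v≡3 (mod 8); ε(u)ε(v)=1·1, αω(v)=2·1, βω(u)=0·0; sum ≡ 1  ⇒  -1.
(a,b)_5: α=0, u≡1; β=3, v≡3 (mod 5); (1|5)=+1, (3|5)=-1; sign (−1)^0·+1^3·-1^0 = +1.
(a,b)_31: α=0, u≡16; β=1, v≡7 (mod 31); (16|31)=+1, (7|31)=+1; sign (−1)^0·+1^1·+1^0 = +1.
(a,b)_19: α=0, u≡14; β=1, v≡11 (mod 19); (14|19)=-1, (11|19)=+1; sign (−1)^0·-1^1·+1^0 = -1.
(a,b)_43: α=1, u≡29; β=0, v≡3 (mod 43); (29|43)=-1, (3|43)=-1; sign (−1)^0·-1^0·-1^1 = -1.
(a,b)_41: α=0, u≡10; β=1, v≡31 (mod 41); (10|41)=+1, (31|41)=+1; sign (−1)^0·+1^1·+1^0 = +1.
(a,b)_13: α=0, u≡6; β=1, v≡10 (mod 13); (6|13)=-1, (10|13)=+1; sign (−1)^0·-1^1·+1^0 = -1.
(a,b)_11: α=-1, u≡2; β=-2, v≡1 (mod 11); (2|11)=-1, (1|11)=+1; sign (−1)^0·-1^-2·+1^-1 = +1.
(a,b)_17: α=1, u≡6; β=0, v≡6 (mod 17); (6|17)=-1, (6|17)=-1; sign (−1)^0·-1^0·-1^1 = -1.
(a,b)_∞: sgn(-8041)=−, sgn(-1569685)=−, so -1.
(-8041, -1569685 / ℚ) ramifies at {2, 13, 17, 19, 43, ∞}: a division algebra.

[2, 13, 17, 19, 43, inf]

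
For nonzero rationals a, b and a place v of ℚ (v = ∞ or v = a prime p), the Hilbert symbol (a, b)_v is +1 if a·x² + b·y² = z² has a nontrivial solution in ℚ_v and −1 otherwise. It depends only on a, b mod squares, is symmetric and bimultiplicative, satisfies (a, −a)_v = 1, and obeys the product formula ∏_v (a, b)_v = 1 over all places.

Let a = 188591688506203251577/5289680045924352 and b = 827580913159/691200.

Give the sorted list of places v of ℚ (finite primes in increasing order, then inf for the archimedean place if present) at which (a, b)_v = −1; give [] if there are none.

[2, 11, 13, 41]

(a, b) ≡ (2280174, 305877) mod (ℚ^×)²; places V = {2, 3, 5, 7, 11, 13, 17, 19, 23, 29, 31, 37, 41, ∞}.
(a,b)_11: α=4, u≡10; β=3, v≡8 (mod 11); (10|11)=-1, (8|11)=-1; sign (−1)^0·-1^3·-1^4 = -1.
(a,b)_5: α=0, u≡1; β=-2, v≡3 (mod 5); (1|5)=+1, (3|5)=-1; sign (−1)^0·+1^-2·-1^0 = +1.
(a,b)_19: α=2, u≡2; β=0, v≡14 (mod 19); (2|19)=-1, (14|19)=-1; sign (−1)^0·-1^0·-1^2 = +1.
(a,b)_13: α=-1, u≡8; β=1, v≡1 (mod 13); (8|13)=-1, (1|13)=+1; sign (−1)^0·-1^1·+1^-1 = -1.
(a,b)_3: α=-5, u≡2; β=-3, v≡1 (mod 3); (2|3)=-1, (1|3)=+1; sign (−1)^1·-1^-3·+1^-5 = +1.
(a,b)_23: α=3, u≡9; β=1, v≡21 (mod 23); (9|23)=+1, (21|23)=-1; sign (−1)^1·+1^1·-1^3 = +1.
(a,b)_2: α=-13, β=-10; u≡7, v≡5 (mod 8); ε(u)ε(v)=1·0, αω(v)=-13·1, βω(u)=-10·0; sum ≡ 1  ⇒  -1.
(a,b)_17: α=-2, u≡13; β=0, v≡1 (mod 17); (13|17)=+1, (1|17)=+1; sign (−1)^0·+1^0·+1^-2 = +1.
(a,b)_41: α=1, u≡1; β=0, v≡26 (mod 41); (1|41)=+1, (26|41)=-1; sign (−1)^0·+1^0·-1^1 = -1.
(a,b)_7: α=4, u≡2; β=2, v≡3 (mod 7); (2|7)=+1, (3|7)=-1; sign (−1)^0·+1^2·-1^4 = +1.
(a,b)_∞: sgn(2280174)=+, sgn(305877)=+, so +1.
(a,b)_29: α=-4, u≡22; β=0, v≡26 (mod 29); (22|29)=+1, (26|29)=-1; sign (−1)^0·+1^0·-1^-4 = +1.
(a,b)_37: α=0, u≡7; β=2, v≡35 (mod 37); (7|37)=+1, (35|37)=-1; sign (−1)^0·+1^2·-1^0 = +1.
(a,b)_31: α=3, u≡12; β=1, v≡5 (mod 31); (12|31)=-1, (5|31)=+1; sign (−1)^1·-1^1·+1^3 = +1.
|Ram(2280174, 305877)| = 4, even; anisotropic at {2, 11, 13, 41}.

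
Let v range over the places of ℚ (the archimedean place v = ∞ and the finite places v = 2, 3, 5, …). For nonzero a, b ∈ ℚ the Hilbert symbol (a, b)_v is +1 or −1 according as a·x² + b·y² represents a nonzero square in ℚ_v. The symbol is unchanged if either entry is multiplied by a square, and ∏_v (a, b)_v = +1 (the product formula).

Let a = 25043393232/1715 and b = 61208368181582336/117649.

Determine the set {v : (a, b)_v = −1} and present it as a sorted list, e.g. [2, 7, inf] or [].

[11, 19]

Mod squares: a ≡ 95095, b ≡ 506. Check v ∈ {∞, 2, 3, 5, 7, 11, 13, 19, 23}.
v=5: a=5^-1·(≡4), b=5^0·(≡4) mod 5; (4|5)=+1, (4|5)=+1; (−1)^{-1·0·2}·(+1)^0·(+1)^-1 = +1.
v=3: a=3^2·(≡1), b=3^0·(≡2) mod 3; (1|3)=+1, (2|3)=-1; (−1)^{2·0·1}·(+1)^0·(-1)^2 = +1.
v=11: a=11^3·(≡6), b=11^5·(≡10) mod 11; (6|11)=-1, (10|11)=-1; (−1)^{3·5·5}·(-1)^5·(-1)^3 = -1.
v=2: v_2(a)=4, v_2(b)=9; units ≡ 7, 5 (mod 8); ε·ε+αω+βω = 1·0+4·1+9·0 ≡ 0  ⇒  (a,b)_2 = +1.
v=19: a=19^1·(≡13), b=19^2·(≡3) mod 19; (13|19)=-1, (3|19)=-1; (−1)^{1·2·9}·(-1)^2·(-1)^1 = -1.
v=13: a=13^1·(≡3), b=13^2·(≡12) mod 13; (3|13)=+1, (12|13)=+1; (−1)^{1·2·6}·(+1)^2·(+1)^1 = +1.
v=23: a=23^2·(≡3), b=23^3·(≡17) mod 23; (3|23)=+1, (17|23)=-1; (−1)^{2·3·11}·(+1)^3·(-1)^2 = +1.
v=7: a=7^-3·(≡5), b=7^-6·(≡1) mod 7; (5|7)=-1, (1|7)=+1; (−1)^{-3·-6·3}·(-1)^-6·(+1)^-3 = +1.
v=∞: 95095 > 0 and 506 > 0  ⇒  (a,b)_∞ = +1.
|Ram(95095, 506)| = 2, even; anisotropic at {11, 19}.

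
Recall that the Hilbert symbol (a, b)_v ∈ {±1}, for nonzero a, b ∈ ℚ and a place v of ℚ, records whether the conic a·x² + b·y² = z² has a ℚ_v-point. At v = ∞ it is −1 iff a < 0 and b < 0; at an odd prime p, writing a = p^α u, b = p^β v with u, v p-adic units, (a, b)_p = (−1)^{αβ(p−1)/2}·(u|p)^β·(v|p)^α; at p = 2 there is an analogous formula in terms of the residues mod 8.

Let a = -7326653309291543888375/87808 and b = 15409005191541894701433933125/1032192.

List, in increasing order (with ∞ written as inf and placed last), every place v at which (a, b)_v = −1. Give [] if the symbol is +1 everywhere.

(a, b) ≡ (-6545, 230529299) mod (ℚ^×)²; places V = {2, 3, 5, 7, 11, 13, 17, 19, 23, 31, ∞}.
(a,b)_5: α=3, u≡1; β=4, v≡4 (mod 5); (1|5)=+1, (4|5)=+1; sign (−1)^0·+1^4·+1^3 = +1.
(a,b)_∞: sgn(-6545)=−, sgn(230529299)=+, so +1.
(a,b)_7: α=-3, u≡5; β=-1, v≡4 (mod 7); (5|7)=-1, (4|7)=+1; sign (−1)^1·-1^-1·+1^-3 = +1.
(a,b)_3: α=0, u≡1; β=-2, v≡2 (mod 3); (1|3)=+1, (2|3)=-1; sign (−1)^0·+1^-2·-1^0 = +1.
(a,b)_11: α=3, u≡8; β=1, v≡4 (mod 11); (8|11)=-1, (4|11)=+1; sign (−1)^1·-1^1·+1^3 = +1.
(a,b)_13: α=2, u≡7; β=3, v≡1 (mod 13); (7|13)=-1, (1|13)=+1; sign (−1)^0·-1^3·+1^2 = -1.
(a,b)_17: α=5, u≡6; β=7, v≡16 (mod 17); (6|17)=-1, (16|17)=+1; sign (−1)^0·-1^7·+1^5 = -1.
(a,b)_31: α=2, u≡22; β=3, v≡9 (mod 31); (22|31)=-1, (9|31)=+1; sign (−1)^0·-1^3·+1^2 = -1.
(a,b)_2: α=-8, β=-14; u≡7, v≡3 (mod 8); ε(u)ε(v)=1·1, αω(v)=-8·1, βω(u)=-14·0; sum ≡ 1  ⇒  -1.
(a,b)_23: α=2, u≡17; β=3, v≡1 (mod 23); (17|23)=-1, (1|23)=+1; sign (−1)^0·-1^3·+1^2 = -1.
(a,b)_19: α=2, u≡10; β=3, v≡16 (mod 19); (10|19)=-1, (16|19)=+1; sign (−1)^0·-1^3·+1^2 = -1.
|Ram(-6545, 230529299)| = 6, even; anisotropic at {2, 13, 17, 19, 23, 31}.

[2, 13, 17, 19, 23, 31]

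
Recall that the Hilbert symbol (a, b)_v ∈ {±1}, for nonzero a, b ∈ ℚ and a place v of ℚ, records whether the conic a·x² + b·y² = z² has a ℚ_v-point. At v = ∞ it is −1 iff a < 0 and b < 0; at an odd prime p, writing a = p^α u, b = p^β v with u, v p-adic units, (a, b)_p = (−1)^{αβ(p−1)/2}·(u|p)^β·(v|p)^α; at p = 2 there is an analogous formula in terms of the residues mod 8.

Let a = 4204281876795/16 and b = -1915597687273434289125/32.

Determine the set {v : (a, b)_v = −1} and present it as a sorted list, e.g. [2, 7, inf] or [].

[7, 13]

Mod squares: a ≡ 1155, b ≡ -2730. Check v ∈ {∞, 2, 3, 5, 7, 11, 13, 17}.
v=7: a=7^3·(≡1), b=7^5·(≡4) mod 7; (1|7)=+1, (4|7)=+1; (−1)^{3·5·3}·(+1)^5·(+1)^3 = -1.
v=2: v_2(a)=-4, v_2(b)=-5; units ≡ 3, 3 (mod 8); ε·ε+αω+βω = 1·1+-4·1+-5·1 ≡ 0  ⇒  (a,b)_2 = +1.
v=11: a=11^1·(≡7), b=11^2·(≡3) mod 11; (7|11)=-1, (3|11)=+1; (−1)^{1·2·5}·(-1)^2·(+1)^1 = +1.
v=17: a=17^2·(≡16), b=17^4·(≡6) mod 17; (16|17)=+1, (6|17)=-1; (−1)^{2·4·8}·(+1)^4·(-1)^2 = +1.
v=13: a=13^4·(≡2), b=13^5·(≡6) mod 13; (2|13)=-1, (6|13)=-1; (−1)^{4·5·6}·(-1)^5·(-1)^4 = -1.
v=3: a=3^3·(≡1), b=3^5·(≡2) mod 3; (1|3)=+1, (2|3)=-1; (−1)^{3·5·1}·(+1)^5·(-1)^3 = +1.
v=∞: 1155 > 0 and -2730 < 0  ⇒  (a,b)_∞ = +1.
v=5: a=5^1·(≡4), b=5^3·(≡1) mod 5; (4|5)=+1, (1|5)=+1; (−1)^{1·3·2}·(+1)^3·(+1)^1 = +1.
(1155, -2730 / ℚ) ramifies at {7, 13}: a division algebra.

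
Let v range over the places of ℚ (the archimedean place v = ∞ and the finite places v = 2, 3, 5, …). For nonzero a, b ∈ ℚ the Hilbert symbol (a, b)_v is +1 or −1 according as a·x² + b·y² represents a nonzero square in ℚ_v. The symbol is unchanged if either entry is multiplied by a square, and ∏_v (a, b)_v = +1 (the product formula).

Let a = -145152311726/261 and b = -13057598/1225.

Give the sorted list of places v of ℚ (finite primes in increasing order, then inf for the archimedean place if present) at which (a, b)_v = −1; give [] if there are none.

[2, inf]

Mod squares: a ≡ -111766, b ≡ -45182. Check v ∈ {∞, 2, 3, 5, 7, 17, 19, 29, 41, 47}.
v=2: v_2(a)=1, v_2(b)=1; units ≡ 5, 1 (mod 8); ε·ε+αω+βω = 0·0+1·0+1·1 ≡ 1  ⇒  (a,b)_2 = -1.
v=17: a=17^2·(≡2), b=17^2·(≡4) mod 17; (2|17)=+1, (4|17)=+1; (−1)^{2·2·8}·(+1)^2·(+1)^2 = +1.
v=47: a=47^1·(≡40), b=47^0·(≡12) mod 47; (40|47)=-1, (12|47)=+1; (−1)^{1·0·23}·(-1)^0·(+1)^1 = +1.
v=41: a=41^1·(≡37), b=41^1·(≡39) mod 41; (37|41)=+1, (39|41)=+1; (−1)^{1·1·20}·(+1)^1·(+1)^1 = +1.
v=19: a=19^4·(≡9), b=19^1·(≡5) mod 19; (9|19)=+1, (5|19)=+1; (−1)^{4·1·9}·(+1)^1·(+1)^4 = +1.
v=7: a=7^0·(≡6), b=7^-2·(≡5) mod 7; (6|7)=-1, (5|7)=-1; (−1)^{0·-2·3}·(-1)^-2·(-1)^0 = +1.
v=29: a=29^-1·(≡21), b=29^1·(≡3) mod 29; (21|29)=-1, (3|29)=-1; (−1)^{-1·1·14}·(-1)^1·(-1)^-1 = +1.
v=5: a=5^0·(≡4), b=5^-2·(≡3) mod 5; (4|5)=+1, (3|5)=-1; (−1)^{0·-2·2}·(+1)^-2·(-1)^0 = +1.
v=3: a=3^-2·(≡2), b=3^0·(≡1) mod 3; (2|3)=-1, (1|3)=+1; (−1)^{-2·0·1}·(-1)^0·(+1)^-2 = +1.
v=∞: -111766 < 0 and -45182 < 0  ⇒  (a,b)_∞ = -1.
Ram(-111766, -45182) = {2, ∞}; no ℚ_2-point on the conic.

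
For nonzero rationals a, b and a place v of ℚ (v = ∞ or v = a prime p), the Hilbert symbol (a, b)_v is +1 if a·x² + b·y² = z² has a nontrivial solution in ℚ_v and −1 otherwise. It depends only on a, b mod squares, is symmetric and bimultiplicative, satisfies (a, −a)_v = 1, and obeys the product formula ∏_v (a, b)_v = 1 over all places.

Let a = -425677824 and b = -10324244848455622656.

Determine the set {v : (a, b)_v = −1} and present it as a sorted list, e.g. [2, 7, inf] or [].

[3, 11, 17, inf]

Mod squares: a ≡ -46189, b ≡ -14586. Check v ∈ {∞, 2, 3, 11, 13, 17, 19}.
v=13: a=13^1·(≡4), b=13^3·(≡3) mod 13; (4|13)=+1, (3|13)=+1; (−1)^{1·3·6}·(+1)^3·(+1)^1 = +1.
v=3: a=3^2·(≡2), b=3^5·(≡1) mod 3; (2|3)=-1, (1|3)=+1; (−1)^{2·5·1}·(-1)^5·(+1)^2 = -1.
v=∞: -46189 < 0 and -14586 < 0  ⇒  (a,b)_∞ = -1.
v=2: v_2(a)=10, v_2(b)=13; units ≡ 3, 3 (mod 8); ε·ε+αω+βω = 1·1+10·1+13·1 ≡ 0  ⇒  (a,b)_2 = +1.
v=19: a=19^1·(≡1), b=19^2·(≡7) mod 19; (1|19)=+1, (7|19)=+1; (−1)^{1·2·9}·(+1)^2·(+1)^1 = +1.
v=11: a=11^1·(≡5), b=11^3·(≡5) mod 11; (5|11)=+1, (5|11)=+1; (−1)^{1·3·5}·(+1)^3·(+1)^1 = -1.
v=17: a=17^1·(≡6), b=17^3·(≡1) mod 17; (6|17)=-1, (1|17)=+1; (−1)^{1·3·8}·(-1)^3·(+1)^1 = -1.
(-46189, -14586 / ℚ) ramifies at {3, 11, 17, ∞}: a division algebra.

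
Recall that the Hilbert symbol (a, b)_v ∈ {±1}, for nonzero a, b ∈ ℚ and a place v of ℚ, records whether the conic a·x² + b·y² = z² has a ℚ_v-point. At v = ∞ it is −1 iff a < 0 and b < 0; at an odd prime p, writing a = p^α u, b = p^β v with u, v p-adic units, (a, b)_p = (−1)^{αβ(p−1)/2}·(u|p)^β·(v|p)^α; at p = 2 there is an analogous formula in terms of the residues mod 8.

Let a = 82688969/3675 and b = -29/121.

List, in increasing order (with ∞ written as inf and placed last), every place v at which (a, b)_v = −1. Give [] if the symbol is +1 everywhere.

Mod squares: a ≡ 627, b ≡ -29. Check v ∈ {∞, 2, 3, 5, 7, 11, 17, 19, 29, 37}.
v=37: a=37^2·(≡23), b=37^0·(≡23) mod 37; (23|37)=-1, (23|37)=-1; (−1)^{2·0·18}·(-1)^0·(-1)^2 = +1.
v=29: a=29^0·(≡19), b=29^1·(≡23) mod 29; (19|29)=-1, (23|29)=+1; (−1)^{0·1·14}·(-1)^1·(+1)^0 = -1.
v=17: a=17^2·(≡15), b=17^0·(≡11) mod 17; (15|17)=+1, (11|17)=-1; (−1)^{2·0·8}·(+1)^0·(-1)^2 = +1.
v=3: a=3^-1·(≡2), b=3^0·(≡1) mod 3; (2|3)=-1, (1|3)=+1; (−1)^{-1·0·1}·(-1)^0·(+1)^-1 = +1.
v=19: a=19^1·(≡15), b=19^0·(≡4) mod 19; (15|19)=-1, (4|19)=+1; (−1)^{1·0·9}·(-1)^0·(+1)^1 = +1.
v=11: a=11^1·(≡10), b=11^-2·(≡4) mod 11; (10|11)=-1, (4|11)=+1; (−1)^{1·-2·5}·(-1)^-2·(+1)^1 = +1.
v=2: v_2(a)=0, v_2(b)=0; units ≡ 3, 3 (mod 8); ε·ε+αω+βω = 1·1+0·1+0·1 ≡ 1  ⇒  (a,b)_2 = -1.
v=∞: 627 > 0 and -29 < 0  ⇒  (a,b)_∞ = +1.
v=7: a=7^-2·(≡4), b=7^0·(≡3) mod 7; (4|7)=+1, (3|7)=-1; (−1)^{-2·0·3}·(+1)^0·(-1)^-2 = +1.
v=5: a=5^-2·(≡2), b=5^0·(≡1) mod 5; (2|5)=-1, (1|5)=+1; (−1)^{-2·0·2}·(-1)^0·(+1)^-2 = +1.
Ram(627, -29) = {2, 29}; no ℚ_2-point on the conic.

[2, 29]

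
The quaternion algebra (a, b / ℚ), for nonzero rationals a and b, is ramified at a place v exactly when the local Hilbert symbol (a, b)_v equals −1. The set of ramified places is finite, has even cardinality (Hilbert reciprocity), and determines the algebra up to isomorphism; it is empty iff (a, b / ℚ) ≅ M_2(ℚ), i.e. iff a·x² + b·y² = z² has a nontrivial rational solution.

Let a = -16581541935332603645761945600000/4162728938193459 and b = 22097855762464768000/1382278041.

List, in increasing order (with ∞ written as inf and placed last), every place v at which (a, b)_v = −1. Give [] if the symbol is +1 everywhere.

[2, 5, 13, 17]

Mod squares: a ≡ -19635, b ≡ 130. Check v ∈ {∞, 2, 3, 5, 7, 11, 13, 17}.
v=3: a=3^-25·(≡1), b=3^-14·(≡1) mod 3; (1|3)=+1, (1|3)=+1; (−1)^{-25·-14·1}·(+1)^-14·(+1)^-25 = +1.
v=7: a=7^1·(≡1), b=7^0·(≡2) mod 7; (1|7)=+1, (2|7)=+1; (−1)^{1·0·3}·(+1)^0·(+1)^1 = +1.
v=5: a=5^5·(≡2), b=5^3·(≡4) mod 5; (2|5)=-1, (4|5)=+1; (−1)^{5·3·2}·(-1)^3·(+1)^5 = -1.
v=∞: -19635 < 0 and 130 > 0  ⇒  (a,b)_∞ = +1.
v=17: a=17^-3·(≡16), b=17^-2·(≡5) mod 17; (16|17)=+1, (5|17)=-1; (−1)^{-3·-2·8}·(+1)^-2·(-1)^-3 = -1.
v=11: a=11^15·(≡7), b=11^10·(≡4) mod 11; (7|11)=-1, (4|11)=+1; (−1)^{15·10·5}·(-1)^10·(+1)^15 = +1.
v=2: v_2(a)=30, v_2(b)=19; units ≡ 5, 1 (mod 8); ε·ε+αω+βω = 0·0+30·0+19·1 ≡ 1  ⇒  (a,b)_2 = -1.
v=13: a=13^2·(≡11), b=13^1·(≡9) mod 13; (11|13)=-1, (9|13)=+1; (−1)^{2·1·6}·(-1)^1·(+1)^2 = -1.
|Ram(-19635, 130)| = 4, even; anisotropic at {2, 5, 13, 17}.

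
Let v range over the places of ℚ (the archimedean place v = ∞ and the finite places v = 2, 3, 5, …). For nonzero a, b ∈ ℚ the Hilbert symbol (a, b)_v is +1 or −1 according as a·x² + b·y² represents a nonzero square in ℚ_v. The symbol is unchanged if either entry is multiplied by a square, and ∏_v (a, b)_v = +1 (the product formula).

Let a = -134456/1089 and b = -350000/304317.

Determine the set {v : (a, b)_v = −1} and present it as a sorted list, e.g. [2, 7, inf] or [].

[7, inf]

(a, b) ≡ (-14, -455) mod (ℚ^×)²; places V = {2, 3, 5, 7, 11, 13, 17, ∞}.
(a,b)_13: α=0, u≡12; β=-1, v≡10 (mod 13); (12|13)=+1, (10|13)=+1; sign (−1)^0·+1^-1·+1^0 = +1.
(a,b)_11: α=-2, u≡7; β=0, v≡10 (mod 11); (7|11)=-1, (10|11)=-1; sign (−1)^0·-1^0·-1^-2 = +1.
(a,b)_2: α=3, β=4; u≡1, v≡1 (mod 8); ε(u)ε(v)=0·0, αω(v)=3·0, βω(u)=4·0; sum ≡ 0  ⇒  +1.
(a,b)_17: α=0, u≡14; β=-2, v≡4 (mod 17); (14|17)=-1, (4|17)=+1; sign (−1)^0·-1^-2·+1^0 = +1.
(a,b)_7: α=5, u≡5; β=1, v≡6 (mod 7); (5|7)=-1, (6|7)=-1; sign (−1)^1·-1^1·-1^5 = -1.
(a,b)_5: α=0, u≡1; β=5, v≡4 (mod 5); (1|5)=+1, (4|5)=+1; sign (−1)^0·+1^5·+1^0 = +1.
(a,b)_3: α=-2, u≡1; β=-4, v≡1 (mod 3); (1|3)=+1, (1|3)=+1; sign (−1)^0·+1^-4·+1^-2 = +1.
(a,b)_∞: sgn(-14)=−, sgn(-455)=−, so -1.
Ram(-14, -455) = {7, ∞}; no ℚ_7-point on the conic.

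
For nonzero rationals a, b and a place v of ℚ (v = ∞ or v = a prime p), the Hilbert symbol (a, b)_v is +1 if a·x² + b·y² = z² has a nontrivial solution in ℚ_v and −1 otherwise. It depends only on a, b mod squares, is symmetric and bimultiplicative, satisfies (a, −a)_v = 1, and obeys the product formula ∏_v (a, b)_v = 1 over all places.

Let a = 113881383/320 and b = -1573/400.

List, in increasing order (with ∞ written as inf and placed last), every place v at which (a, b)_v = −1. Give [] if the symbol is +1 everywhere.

Mod squares: a ≡ 7315, b ≡ -13. Check v ∈ {∞, 2, 3, 5, 7, 11, 13, 19, 31}.
v=19: a=19^1·(≡7), b=19^0·(≡4) mod 19; (7|19)=+1, (4|19)=+1; (−1)^{1·0·9}·(+1)^0·(+1)^1 = +1.
v=5: a=5^-1·(≡2), b=5^-2·(≡2) mod 5; (2|5)=-1, (2|5)=-1; (−1)^{-1·-2·2}·(-1)^-2·(-1)^-1 = -1.
v=11: a=11^1·(≡5), b=11^2·(≡5) mod 11; (5|11)=+1, (5|11)=+1; (−1)^{1·2·5}·(+1)^2·(+1)^1 = +1.
v=∞: 7315 > 0 and -13 < 0  ⇒  (a,b)_∞ = +1.
v=2: v_2(a)=-6, v_2(b)=-4; units ≡ 3, 3 (mod 8); ε·ε+αω+βω = 1·1+-6·1+-4·1 ≡ 1  ⇒  (a,b)_2 = -1.
v=13: a=13^0·(≡12), b=13^1·(≡10) mod 13; (12|13)=+1, (10|13)=+1; (−1)^{0·1·6}·(+1)^1·(+1)^0 = +1.
v=3: a=3^4·(≡1), b=3^0·(≡2) mod 3; (1|3)=+1, (2|3)=-1; (−1)^{4·0·1}·(+1)^0·(-1)^4 = +1.
v=7: a=7^1·(≡4), b=7^0·(≡2) mod 7; (4|7)=+1, (2|7)=+1; (−1)^{1·0·3}·(+1)^0·(+1)^1 = +1.
v=31: a=31^2·(≡30), b=31^0·(≡18) mod 31; (30|31)=-1, (18|31)=+1; (−1)^{2·0·15}·(-1)^0·(+1)^2 = +1.
Ram(7315, -13) = {2, 5}; no ℚ_2-point on the conic.

[2, 5]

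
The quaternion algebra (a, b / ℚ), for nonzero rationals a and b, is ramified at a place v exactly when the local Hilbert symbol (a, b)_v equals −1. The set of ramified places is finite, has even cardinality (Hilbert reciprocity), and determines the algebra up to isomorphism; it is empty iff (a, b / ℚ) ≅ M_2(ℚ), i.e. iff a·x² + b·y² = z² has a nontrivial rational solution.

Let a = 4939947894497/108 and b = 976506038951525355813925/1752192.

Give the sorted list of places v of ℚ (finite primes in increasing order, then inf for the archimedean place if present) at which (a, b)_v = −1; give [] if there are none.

Mod squares: a ≡ 2139, b ≡ 506. Check v ∈ {∞, 2, 3, 5, 7, 11, 13, 23, 31, 47}.
v=7: a=7^2·(≡1), b=7^6·(≡4) mod 7; (1|7)=+1, (4|7)=+1; (−1)^{2·6·3}·(+1)^6·(+1)^2 = +1.
v=3: a=3^-3·(≡2), b=3^-4·(≡2) mod 3; (2|3)=-1, (2|3)=-1; (−1)^{-3·-4·1}·(-1)^-4·(-1)^-3 = -1.
v=2: v_2(a)=-2, v_2(b)=-7; units ≡ 3, 5 (mod 8); ε·ε+αω+βω = 1·0+-2·1+-7·1 ≡ 1  ⇒  (a,b)_2 = -1.
v=31: a=31^1·(≡2), b=31^2·(≡28) mod 31; (2|31)=+1, (28|31)=+1; (−1)^{1·2·15}·(+1)^2·(+1)^1 = +1.
v=5: a=5^0·(≡4), b=5^2·(≡1) mod 5; (4|5)=+1, (1|5)=+1; (−1)^{0·2·2}·(+1)^2·(+1)^0 = +1.
v=13: a=13^0·(≡11), b=13^-2·(≡3) mod 13; (11|13)=-1, (3|13)=+1; (−1)^{0·-2·6}·(-1)^-2·(+1)^0 = +1.
v=∞: 2139 > 0 and 506 > 0  ⇒  (a,b)_∞ = +1.
v=11: a=11^2·(≡1), b=11^1·(≡8) mod 11; (1|11)=+1, (8|11)=-1; (−1)^{2·1·5}·(+1)^1·(-1)^2 = +1.
v=47: a=47^2·(≡1), b=47^4·(≡14) mod 47; (1|47)=+1, (14|47)=+1; (−1)^{2·4·23}·(+1)^4·(+1)^2 = +1.
v=23: a=23^3·(≡9), b=23^5·(≡11) mod 23; (9|23)=+1, (11|23)=-1; (−1)^{3·5·11}·(+1)^5·(-1)^3 = +1.
(2139, 506 / ℚ) ramifies at {2, 3}: a division algebra.

[2, 3]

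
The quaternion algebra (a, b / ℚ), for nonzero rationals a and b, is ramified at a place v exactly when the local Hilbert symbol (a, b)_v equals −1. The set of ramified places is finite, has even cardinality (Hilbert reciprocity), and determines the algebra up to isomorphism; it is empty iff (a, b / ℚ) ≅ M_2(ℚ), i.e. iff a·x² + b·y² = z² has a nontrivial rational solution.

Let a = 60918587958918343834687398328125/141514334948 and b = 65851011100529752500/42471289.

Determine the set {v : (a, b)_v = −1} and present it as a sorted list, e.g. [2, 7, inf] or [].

[17, 23]

(a, b) ≡ (221, 989) mod (ℚ^×)²; places V = {2, 3, 5, 7, 13, 17, 19, 23, 29, 43, ∞}.
(a,b)_5: α=6, u≡1; β=4, v≡1 (mod 5); (1|5)=+1, (1|5)=+1; sign (−1)^0·+1^4·+1^6 = +1.
(a,b)_17: α=-1, u≡13; β=0, v≡12 (mod 17); (13|17)=+1, (12|17)=-1; sign (−1)^0·+1^0·-1^-1 = -1.
(a,b)_13: α=9, u≡3; β=6, v≡4 (mod 13); (3|13)=+1, (4|13)=+1; sign (−1)^0·+1^6·+1^9 = +1.
(a,b)_29: α=4, u≡8; β=2, v≡14 (mod 29); (8|29)=-1, (14|29)=-1; sign (−1)^0·-1^2·-1^4 = +1.
(a,b)_2: α=-2, β=2; u≡5, v≡5 (mod 8); ε(u)ε(v)=0·0, αω(v)=-2·1, βω(u)=2·1; sum ≡ 0  ⇒  +1.
(a,b)_3: α=12, u≡2; β=8, v≡2 (mod 3); (2|3)=-1, (2|3)=-1; sign (−1)^0·-1^8·-1^12 = +1.
(a,b)_43: α=2, u≡15; β=1, v≡21 (mod 43); (15|43)=+1, (21|43)=+1; sign (−1)^0·+1^1·+1^2 = +1.
(a,b)_∞: sgn(221)=+, sgn(989)=+, so +1.
(a,b)_7: α=-8, u≡4; β=-6, v≡1 (mod 7); (4|7)=+1, (1|7)=+1; sign (−1)^0·+1^-6·+1^-8 = +1.
(a,b)_19: α=-2, u≡10; β=-2, v≡1 (mod 19); (10|19)=-1, (1|19)=+1; sign (−1)^0·-1^-2·+1^-2 = +1.
(a,b)_23: α=2, u≡19; β=1, v≡17 (mod 23); (19|23)=-1, (17|23)=-1; sign (−1)^0·-1^1·-1^2 = -1.
(221, 989 / ℚ) ramifies at {17, 23}: a division algebra.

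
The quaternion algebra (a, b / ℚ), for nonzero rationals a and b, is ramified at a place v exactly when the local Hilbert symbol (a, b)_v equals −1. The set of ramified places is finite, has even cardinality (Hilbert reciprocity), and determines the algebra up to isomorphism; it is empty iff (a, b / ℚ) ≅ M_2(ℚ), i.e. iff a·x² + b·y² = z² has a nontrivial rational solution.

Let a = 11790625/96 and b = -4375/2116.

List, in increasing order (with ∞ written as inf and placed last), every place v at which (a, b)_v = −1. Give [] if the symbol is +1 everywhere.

(a, b) ≡ (2310, -7) mod (ℚ^×)²; places V = {2, 3, 5, 7, 11, 23, ∞}.
(a,b)_5: α=5, u≡3; β=4, v≡3 (mod 5); (3|5)=-1, (3|5)=-1; sign (−1)^0·-1^4·-1^5 = -1.
(a,b)_∞: sgn(2310)=+, sgn(-7)=−, so +1.
(a,b)_2: α=-5, β=-2; u≡3, v≡1 (mod 8); ε(u)ε(v)=1·0, αω(v)=-5·0, βω(u)=-2·1; sum ≡ 0  ⇒  +1.
(a,b)_3: α=-1, u≡2; β=0, v≡2 (mod 3); (2|3)=-1, (2|3)=-1; sign (−1)^0·-1^0·-1^-1 = -1.
(a,b)_23: α=0, u≡5; β=-2, v≡16 (mod 23); (5|23)=-1, (16|23)=+1; sign (−1)^0·-1^-2·+1^0 = +1.
(a,b)_11: α=1, u≡3; β=0, v≡9 (mod 11); (3|11)=+1, (9|11)=+1; sign (−1)^0·+1^0·+1^1 = +1.
(a,b)_7: α=3, u≡1; β=1, v≡6 (mod 7); (1|7)=+1, (6|7)=-1; sign (−1)^1·+1^1·-1^3 = +1.
|Ram(2310, -7)| = 2, even; anisotropic at {3, 5}.

[3, 5]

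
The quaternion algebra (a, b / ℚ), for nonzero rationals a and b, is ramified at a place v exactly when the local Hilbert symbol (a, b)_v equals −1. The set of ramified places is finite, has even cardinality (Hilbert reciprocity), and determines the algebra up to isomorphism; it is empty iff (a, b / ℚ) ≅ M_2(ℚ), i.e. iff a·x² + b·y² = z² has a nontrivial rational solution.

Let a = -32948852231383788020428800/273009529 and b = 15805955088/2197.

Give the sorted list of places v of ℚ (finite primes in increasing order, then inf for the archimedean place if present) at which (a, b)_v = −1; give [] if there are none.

[3, 17]

Mod squares: a ≡ -3927, b ≡ 221. Check v ∈ {∞, 2, 3, 5, 7, 11, 13, 17, 19, 31, 41}.
v=11: a=11^9·(≡8), b=11^4·(≡9) mod 11; (8|11)=-1, (9|11)=+1; (−1)^{9·4·5}·(-1)^4·(+1)^9 = +1.
v=2: v_2(a)=12, v_2(b)=4; units ≡ 1, 5 (mod 8); ε·ε+αω+βω = 0·0+12·1+4·0 ≡ 0  ⇒  (a,b)_2 = +1.
v=3: a=3^3·(≡2), b=3^4·(≡2) mod 3; (2|3)=-1, (2|3)=-1; (−1)^{3·4·1}·(-1)^4·(-1)^3 = -1.
v=7: a=7^7·(≡3), b=7^2·(≡2) mod 7; (3|7)=-1, (2|7)=+1; (−1)^{7·2·3}·(-1)^2·(+1)^7 = +1.
v=17: a=17^1·(≡5), b=17^1·(≡9) mod 17; (5|17)=-1, (9|17)=+1; (−1)^{1·1·8}·(-1)^1·(+1)^1 = -1.
v=13: a=13^-2·(≡1), b=13^-3·(≡1) mod 13; (1|13)=+1, (1|13)=+1; (−1)^{-2·-3·6}·(+1)^-3·(+1)^-2 = +1.
v=41: a=41^-2·(≡21), b=41^0·(≡20) mod 41; (21|41)=+1, (20|41)=+1; (−1)^{-2·0·20}·(+1)^0·(+1)^-2 = +1.
v=31: a=31^-2·(≡2), b=31^0·(≡8) mod 31; (2|31)=+1, (8|31)=+1; (−1)^{-2·0·15}·(+1)^0·(+1)^-2 = +1.
v=∞: -3927 < 0 and 221 > 0  ⇒  (a,b)_∞ = +1.
v=19: a=19^2·(≡7), b=19^0·(≡8) mod 19; (7|19)=+1, (8|19)=-1; (−1)^{2·0·9}·(+1)^0·(-1)^2 = +1.
v=5: a=5^2·(≡2), b=5^0·(≡4) mod 5; (2|5)=-1, (4|5)=+1; (−1)^{2·0·2}·(-1)^0·(+1)^2 = +1.
(-3927, 221 / ℚ) ramifies at {3, 17}: a division algebra.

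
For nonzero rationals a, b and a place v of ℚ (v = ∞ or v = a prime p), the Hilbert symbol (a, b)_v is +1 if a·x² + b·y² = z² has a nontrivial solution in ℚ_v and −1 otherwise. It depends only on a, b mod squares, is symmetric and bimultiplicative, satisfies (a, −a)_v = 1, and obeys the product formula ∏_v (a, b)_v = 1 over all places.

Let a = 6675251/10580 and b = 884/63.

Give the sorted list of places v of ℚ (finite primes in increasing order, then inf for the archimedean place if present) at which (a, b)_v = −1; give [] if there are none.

Mod squares: a ≡ 55, b ≡ 1547. Check v ∈ {∞, 2, 3, 5, 7, 11, 13, 17, 19, 23, 41}.
v=13: a=13^0·(≡1), b=13^1·(≡5) mod 13; (1|13)=+1, (5|13)=-1; (−1)^{0·1·6}·(+1)^1·(-1)^0 = +1.
v=23: a=23^-2·(≡13), b=23^0·(≡6) mod 23; (13|23)=+1, (6|23)=+1; (−1)^{-2·0·11}·(+1)^0·(+1)^-2 = +1.
v=7: a=7^0·(≡3), b=7^-1·(≡1) mod 7; (3|7)=-1, (1|7)=+1; (−1)^{0·-1·3}·(-1)^-1·(+1)^0 = -1.
v=19: a=19^2·(≡5), b=19^0·(≡8) mod 19; (5|19)=+1, (8|19)=-1; (−1)^{2·0·9}·(+1)^0·(-1)^2 = +1.
v=3: a=3^0·(≡1), b=3^-2·(≡2) mod 3; (1|3)=+1, (2|3)=-1; (−1)^{0·-2·1}·(+1)^-2·(-1)^0 = +1.
v=17: a=17^0·(≡8), b=17^1·(≡10) mod 17; (8|17)=+1, (10|17)=-1; (−1)^{0·1·8}·(+1)^1·(-1)^0 = +1.
v=11: a=11^1·(≡9), b=11^0·(≡6) mod 11; (9|11)=+1, (6|11)=-1; (−1)^{1·0·5}·(+1)^0·(-1)^1 = -1.
v=5: a=5^-1·(≡1), b=5^0·(≡3) mod 5; (1|5)=+1, (3|5)=-1; (−1)^{-1·0·2}·(+1)^0·(-1)^-1 = -1.
v=41: a=41^2·(≡38), b=41^0·(≡29) mod 41; (38|41)=-1, (29|41)=-1; (−1)^{2·0·20}·(-1)^0·(-1)^2 = +1.
v=2: v_2(a)=-2, v_2(b)=2; units ≡ 7, 3 (mod 8); ε·ε+αω+βω = 1·1+-2·1+2·0 ≡ 1  ⇒  (a,b)_2 = -1.
v=∞: 55 > 0 and 1547 > 0  ⇒  (a,b)_∞ = +1.
|Ram(55, 1547)| = 4, even; anisotropic at {2, 5, 7, 11}.

[2, 5, 7, 11]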